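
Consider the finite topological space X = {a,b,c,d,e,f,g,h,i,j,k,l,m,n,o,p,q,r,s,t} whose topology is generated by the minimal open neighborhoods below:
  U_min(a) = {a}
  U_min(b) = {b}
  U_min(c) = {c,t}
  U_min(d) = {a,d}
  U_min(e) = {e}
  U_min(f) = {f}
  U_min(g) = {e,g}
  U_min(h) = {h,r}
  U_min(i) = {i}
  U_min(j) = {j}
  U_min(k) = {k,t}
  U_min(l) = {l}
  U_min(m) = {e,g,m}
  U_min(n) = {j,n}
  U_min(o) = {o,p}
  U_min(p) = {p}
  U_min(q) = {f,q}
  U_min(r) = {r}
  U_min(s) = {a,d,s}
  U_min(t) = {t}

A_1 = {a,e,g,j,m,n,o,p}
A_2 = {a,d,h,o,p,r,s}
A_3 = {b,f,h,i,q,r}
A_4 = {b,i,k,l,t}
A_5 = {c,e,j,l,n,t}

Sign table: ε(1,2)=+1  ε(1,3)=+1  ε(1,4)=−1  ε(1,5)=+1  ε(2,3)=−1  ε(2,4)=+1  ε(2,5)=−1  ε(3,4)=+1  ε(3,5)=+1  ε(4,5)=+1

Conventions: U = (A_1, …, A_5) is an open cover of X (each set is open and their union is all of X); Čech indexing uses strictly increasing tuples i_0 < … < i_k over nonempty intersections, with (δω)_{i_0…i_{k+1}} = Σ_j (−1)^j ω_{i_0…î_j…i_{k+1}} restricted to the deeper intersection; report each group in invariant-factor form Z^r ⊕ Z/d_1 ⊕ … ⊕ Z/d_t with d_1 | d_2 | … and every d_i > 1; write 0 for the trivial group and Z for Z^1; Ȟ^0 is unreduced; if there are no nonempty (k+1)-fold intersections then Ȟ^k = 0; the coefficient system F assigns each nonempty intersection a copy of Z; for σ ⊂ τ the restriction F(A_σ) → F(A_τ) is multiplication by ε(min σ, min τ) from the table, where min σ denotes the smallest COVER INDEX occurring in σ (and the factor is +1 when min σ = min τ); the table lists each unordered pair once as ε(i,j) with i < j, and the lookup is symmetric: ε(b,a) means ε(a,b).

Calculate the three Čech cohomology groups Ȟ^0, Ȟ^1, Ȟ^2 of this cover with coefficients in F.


nerve simplices:
  A12={a,o,p} A15={e,j,n} A23={h,r} A34={b,i} A45={l,t}
C dims 5,5; δ0: rk 5, SNF 1^4·2
degree 0: 5−5−0 = 0 → Ȟ^0 ≅ 0
degree 1: 5−0−5 = 0 plus torsion [2] → Ȟ^1 ≅ Z/2
degree 2: 0−0−0 = 0 → Ȟ^2 ≅ 0

Ȟ^0 = 0,  Ȟ^1 = Z/2,  Ȟ^2 = 0


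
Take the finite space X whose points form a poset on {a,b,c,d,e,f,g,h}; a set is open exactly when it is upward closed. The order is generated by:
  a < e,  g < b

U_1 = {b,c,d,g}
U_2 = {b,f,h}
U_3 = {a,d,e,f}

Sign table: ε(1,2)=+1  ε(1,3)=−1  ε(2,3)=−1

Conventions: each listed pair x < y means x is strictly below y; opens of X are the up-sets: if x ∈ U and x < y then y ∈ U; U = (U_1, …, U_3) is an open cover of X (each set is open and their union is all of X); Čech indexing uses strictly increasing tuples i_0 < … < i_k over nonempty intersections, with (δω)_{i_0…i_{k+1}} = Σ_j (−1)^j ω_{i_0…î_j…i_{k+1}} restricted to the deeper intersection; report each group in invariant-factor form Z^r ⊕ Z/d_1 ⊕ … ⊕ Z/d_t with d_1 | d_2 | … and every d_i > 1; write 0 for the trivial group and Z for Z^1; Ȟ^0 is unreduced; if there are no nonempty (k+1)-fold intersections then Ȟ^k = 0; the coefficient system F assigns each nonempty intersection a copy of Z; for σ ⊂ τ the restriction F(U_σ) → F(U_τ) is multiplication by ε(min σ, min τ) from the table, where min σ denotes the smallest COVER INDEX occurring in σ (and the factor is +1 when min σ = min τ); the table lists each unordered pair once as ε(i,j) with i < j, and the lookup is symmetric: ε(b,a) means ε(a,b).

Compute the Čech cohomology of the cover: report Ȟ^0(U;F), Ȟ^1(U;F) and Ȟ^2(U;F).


intersection data:
  U12={b} U13={d} U23={f}
C dims 3,3; δ0: rk 2, SNF 1^2
Ȟ^0 = (3 − 2) − 0 = 1, so Ȟ^0 ≅ Z
Ȟ^1 = (3 − 0) − 2 = 1, so Ȟ^1 ≅ Z
Ȟ^2 = (0 − 0) − 0 = 0, so Ȟ^2 ≅ 0

Ȟ^0 ≅ Z,  Ȟ^1 ≅ Z,  Ȟ^2 ≅ 0


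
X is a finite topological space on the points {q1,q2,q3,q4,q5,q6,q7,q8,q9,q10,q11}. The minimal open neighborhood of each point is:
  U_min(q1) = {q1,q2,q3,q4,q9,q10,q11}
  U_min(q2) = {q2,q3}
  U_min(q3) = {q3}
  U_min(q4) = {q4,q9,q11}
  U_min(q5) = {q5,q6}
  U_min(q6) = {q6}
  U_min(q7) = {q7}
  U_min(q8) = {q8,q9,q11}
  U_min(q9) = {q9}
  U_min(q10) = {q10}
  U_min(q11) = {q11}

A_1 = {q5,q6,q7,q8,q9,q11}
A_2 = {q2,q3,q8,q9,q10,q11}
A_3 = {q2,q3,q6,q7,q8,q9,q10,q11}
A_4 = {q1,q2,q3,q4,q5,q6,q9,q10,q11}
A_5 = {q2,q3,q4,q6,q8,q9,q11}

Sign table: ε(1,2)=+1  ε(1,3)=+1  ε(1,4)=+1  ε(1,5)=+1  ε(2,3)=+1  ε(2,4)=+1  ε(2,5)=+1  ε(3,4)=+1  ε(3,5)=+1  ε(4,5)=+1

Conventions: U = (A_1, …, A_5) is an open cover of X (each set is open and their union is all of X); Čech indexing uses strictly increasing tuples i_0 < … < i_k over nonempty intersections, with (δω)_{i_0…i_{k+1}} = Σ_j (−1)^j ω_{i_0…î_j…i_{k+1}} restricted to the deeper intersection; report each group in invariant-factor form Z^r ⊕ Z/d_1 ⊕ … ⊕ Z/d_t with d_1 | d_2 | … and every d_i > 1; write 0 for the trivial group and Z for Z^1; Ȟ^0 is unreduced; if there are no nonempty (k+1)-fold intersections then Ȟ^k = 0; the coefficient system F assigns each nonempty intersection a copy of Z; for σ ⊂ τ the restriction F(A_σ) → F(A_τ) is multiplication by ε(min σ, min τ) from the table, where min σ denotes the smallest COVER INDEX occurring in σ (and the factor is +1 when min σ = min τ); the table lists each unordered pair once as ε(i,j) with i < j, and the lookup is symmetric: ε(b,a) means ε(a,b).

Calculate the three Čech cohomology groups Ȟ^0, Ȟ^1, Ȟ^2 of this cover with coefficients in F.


intersection data:
  A12={q8,q9,q11} A13={q6,q7,q8,q9,q11} A14={q5,q6,q9,q11} A15={q6,q8,q9,q11} A23={q2,q3,q8,q9,q10,q11} A24={q2,q3,q9,q10,q11} A25={q2,q3,q8,q9,q11} A34={q2,q3,q6,q9,q10,q11} A35={q2,q3,q6,q8,q9,q11} A45={q2,q3,q4,q6,q9,q11}
  A123={q8,q9,q11} A124={q9,q11} A125={q8,q9,q11} A134={q6,q9,q11} A135={q6,q8,q9,q11} A145={q6,q9,q11} A234={q2,q3,q9,q10,q11} A235={q2,q3,q8,q9,q11} A245={q2,q3,q9,q11} A345={q2,q3,q6,q9,q11}
  A1234={q9,q11} A1235={q8,q9,q11} A1245={q9,q11} A1345={q6,q9,q11} A2345={q2,q3,q9,q11}
  A12345={q9,q11}
C dims 5,10,10,5; δ0: rk 4, SNF 1^4; δ1: rk 6, SNF 1^6; δ2: rk 4, SNF 1^4
Ȟ^0 = (5 − 4) − 0 = 1, so Ȟ^0 ≅ Z
Ȟ^1 = (10 − 6) − 4 = 0, so Ȟ^1 ≅ 0
Ȟ^2 = (10 − 4) − 6 = 0, so Ȟ^2 ≅ 0

Ȟ^0(U;F) ≅ Z; Ȟ^1(U;F) ≅ 0; Ȟ^2(U;F) ≅ 0


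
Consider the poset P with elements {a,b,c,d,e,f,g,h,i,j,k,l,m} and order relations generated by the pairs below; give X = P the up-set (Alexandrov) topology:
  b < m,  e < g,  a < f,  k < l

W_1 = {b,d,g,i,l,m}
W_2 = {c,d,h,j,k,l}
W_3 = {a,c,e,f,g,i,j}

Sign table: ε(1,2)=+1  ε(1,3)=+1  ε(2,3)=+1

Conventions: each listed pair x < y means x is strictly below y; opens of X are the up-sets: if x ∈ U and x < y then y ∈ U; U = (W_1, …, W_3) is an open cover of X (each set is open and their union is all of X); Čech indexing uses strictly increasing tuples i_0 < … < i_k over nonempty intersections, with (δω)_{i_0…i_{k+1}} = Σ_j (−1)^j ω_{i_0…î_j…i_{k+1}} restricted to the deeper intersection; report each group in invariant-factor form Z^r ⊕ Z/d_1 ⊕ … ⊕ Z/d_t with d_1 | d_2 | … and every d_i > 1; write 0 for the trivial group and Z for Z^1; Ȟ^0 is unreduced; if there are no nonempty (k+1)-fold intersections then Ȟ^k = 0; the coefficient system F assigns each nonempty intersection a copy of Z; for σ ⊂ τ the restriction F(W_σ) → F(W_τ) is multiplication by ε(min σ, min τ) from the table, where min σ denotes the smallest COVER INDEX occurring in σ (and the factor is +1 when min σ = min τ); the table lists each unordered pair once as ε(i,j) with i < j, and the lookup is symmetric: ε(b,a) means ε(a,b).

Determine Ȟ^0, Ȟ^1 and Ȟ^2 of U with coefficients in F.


Ȟ^0 ≅ Z; Ȟ^1 ≅ Z; Ȟ^2 ≅ 0

intersection data:
  W12={d,l} W13={g,i} W23={c,j}
C dims 3,3; δ0: rk 2, SNF 1^2
Ȟ^0 = (3 − 2) − 0 = 1, so Ȟ^0 ≅ Z
Ȟ^1 = (3 − 0) − 2 = 1, so Ȟ^1 ≅ Z
Ȟ^2 = (0 − 0) − 0 = 0, so Ȟ^2 ≅ 0


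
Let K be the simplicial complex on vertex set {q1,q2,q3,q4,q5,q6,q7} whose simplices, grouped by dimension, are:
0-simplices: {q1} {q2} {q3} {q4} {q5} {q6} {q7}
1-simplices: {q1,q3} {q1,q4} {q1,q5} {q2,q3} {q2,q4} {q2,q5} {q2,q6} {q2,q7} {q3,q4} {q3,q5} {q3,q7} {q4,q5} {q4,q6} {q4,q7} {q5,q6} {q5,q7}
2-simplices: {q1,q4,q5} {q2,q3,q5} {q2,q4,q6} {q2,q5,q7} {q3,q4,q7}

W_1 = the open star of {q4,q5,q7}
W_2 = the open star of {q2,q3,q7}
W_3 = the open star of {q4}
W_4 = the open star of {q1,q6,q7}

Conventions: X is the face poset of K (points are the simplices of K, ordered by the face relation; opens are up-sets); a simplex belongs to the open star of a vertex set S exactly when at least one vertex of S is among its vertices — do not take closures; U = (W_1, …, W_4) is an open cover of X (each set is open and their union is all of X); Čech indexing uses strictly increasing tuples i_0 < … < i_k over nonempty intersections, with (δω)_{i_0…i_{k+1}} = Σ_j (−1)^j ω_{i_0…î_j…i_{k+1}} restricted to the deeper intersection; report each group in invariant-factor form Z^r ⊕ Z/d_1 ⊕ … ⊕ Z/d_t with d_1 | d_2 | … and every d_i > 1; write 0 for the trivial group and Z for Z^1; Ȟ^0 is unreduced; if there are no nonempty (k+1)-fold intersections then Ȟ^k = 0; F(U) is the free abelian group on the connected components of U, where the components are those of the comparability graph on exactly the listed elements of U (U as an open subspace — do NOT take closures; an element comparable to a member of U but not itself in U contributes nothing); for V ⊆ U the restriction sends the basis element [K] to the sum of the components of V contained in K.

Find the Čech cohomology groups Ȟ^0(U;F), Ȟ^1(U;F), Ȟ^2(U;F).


Ȟ^0 ≅ Z,  Ȟ^1 ≅ Z^3,  Ȟ^2 ≅ 0

intersection data:
  W1={{q4},{q5},{q7},{q1,q4},{q1,q5},{q2,q4},{q2,q5},{q2,q7},{q3,q4},{q3,q5},{q3,q7},{q4,q5},{q4,q6},{q4,q7},{q5,q6},{q5,q7},{q1,q4,q5},{q2,q3,q5},{q2,q4,q6},{q2,q5,q7},{q3,q4,q7}} W2={{q2},{q3},{q7},{q1,q3},{q2,q3},{q2,q4},{q2,q5},{q2,q6},{q2,q7},{q3,q4},{q3,q5},{q3,q7},{q4,q7},{q5,q7},{q2,q3,q5},{q2,q4,q6},{q2,q5,q7},{q3,q4,q7}} W3={{q4},{q1,q4},{q2,q4},{q3,q4},{q4,q5},{q4,q6},{q4,q7},{q1,q4,q5},{q2,q4,q6},{q3,q4,q7}} W4={{q1},{q6},{q7},{q1,q3},{q1,q4},{q1,q5},{q2,q6},{q2,q7},{q3,q7},{q4,q6},{q4,q7},{q5,q6},{q5,q7},{q1,q4,q5},{q2,q4,q6},{q2,q5,q7},{q3,q4,q7}}
  W12={{q7},{q2,q4},{q2,q5},{q2,q7},{q3,q4},{q3,q5},{q3,q7},{q4,q7},{q5,q7},{q2,q3,q5},{q2,q4,q6},{q2,q5,q7},{q3,q4,q7}} W13={{q4},{q1,q4},{q2,q4},{q3,q4},{q4,q5},{q4,q6},{q4,q7},{q1,q4,q5},{q2,q4,q6},{q3,q4,q7}} W14={{q7},{q1,q4},{q1,q5},{q2,q7},{q3,q7},{q4,q6},{q4,q7},{q5,q6},{q5,q7},{q1,q4,q5},{q2,q4,q6},{q2,q5,q7},{q3,q4,q7}} W23={{q2,q4},{q3,q4},{q4,q7},{q2,q4,q6},{q3,q4,q7}} W24={{q7},{q1,q3},{q2,q6},{q2,q7},{q3,q7},{q4,q7},{q5,q7},{q2,q4,q6},{q2,q5,q7},{q3,q4,q7}} W34={{q1,q4},{q4,q6},{q4,q7},{q1,q4,q5},{q2,q4,q6},{q3,q4,q7}}
  W123={{q2,q4},{q3,q4},{q4,q7},{q2,q4,q6},{q3,q4,q7}} W124={{q7},{q2,q7},{q3,q7},{q4,q7},{q5,q7},{q2,q4,q6},{q2,q5,q7},{q3,q4,q7}} W134={{q1,q4},{q4,q6},{q4,q7},{q1,q4,q5},{q2,q4,q6},{q3,q4,q7}} W234={{q4,q7},{q2,q4,q6},{q3,q4,q7}}
  W1234={{q4,q7},{q2,q4,q6},{q3,q4,q7}}
components per intersection:
  W1: {{q4},{q5},{q7},{q1,q4},{q1,q5},{q2,q4},{q2,q5},{q2,q7},{q3,q4},{q3,q5},{q3,q7},{q4,q5},{q4,q6},{q4,q7},{q5,q6},{q5,q7},{q1,q4,q5},{q2,q3,q5},{q2,q4,q6},{q2,q5,q7},{q3,q4,q7}}
  W2: {{q2},{q3},{q7},{q1,q3},{q2,q3},{q2,q4},{q2,q5},{q2,q6},{q2,q7},{q3,q4},{q3,q5},{q3,q7},{q4,q7},{q5,q7},{q2,q3,q5},{q2,q4,q6},{q2,q5,q7},{q3,q4,q7}}
  W3: {{q4},{q1,q4},{q2,q4},{q3,q4},{q4,q5},{q4,q6},{q4,q7},{q1,q4,q5},{q2,q4,q6},{q3,q4,q7}}
  W4: {{q1},{q1,q3},{q1,q4},{q1,q5},{q1,q4,q5}} {{q6},{q2,q6},{q4,q6},{q5,q6},{q2,q4,q6}} {{q7},{q2,q7},{q3,q7},{q4,q7},{q5,q7},{q2,q5,q7},{q3,q4,q7}}
  W12: {{q7},{q2,q5},{q2,q7},{q3,q4},{q3,q5},{q3,q7},{q4,q7},{q5,q7},{q2,q3,q5},{q2,q5,q7},{q3,q4,q7}} {{q2,q4},{q2,q4,q6}}
  W13: {{q4},{q1,q4},{q2,q4},{q3,q4},{q4,q5},{q4,q6},{q4,q7},{q1,q4,q5},{q2,q4,q6},{q3,q4,q7}}
  W14: {{q7},{q2,q7},{q3,q7},{q4,q7},{q5,q7},{q2,q5,q7},{q3,q4,q7}} {{q1,q4},{q1,q5},{q1,q4,q5}} {{q4,q6},{q2,q4,q6}} {{q5,q6}}
  W23: {{q2,q4},{q2,q4,q6}} {{q3,q4},{q4,q7},{q3,q4,q7}}
  W24: {{q7},{q2,q7},{q3,q7},{q4,q7},{q5,q7},{q2,q5,q7},{q3,q4,q7}} {{q1,q3}} {{q2,q6},{q2,q4,q6}}
  W34: {{q1,q4},{q1,q4,q5}} {{q4,q6},{q2,q4,q6}} {{q4,q7},{q3,q4,q7}}
  W123: {{q2,q4},{q2,q4,q6}} {{q3,q4},{q4,q7},{q3,q4,q7}}
  W124: {{q7},{q2,q7},{q3,q7},{q4,q7},{q5,q7},{q2,q5,q7},{q3,q4,q7}} {{q2,q4,q6}}
  W134: {{q1,q4},{q1,q4,q5}} {{q4,q6},{q2,q4,q6}} {{q4,q7},{q3,q4,q7}}
  W234: {{q4,q7},{q3,q4,q7}} {{q2,q4,q6}}
  W1234: {{q4,q7},{q3,q4,q7}} {{q2,q4,q6}}
C dims 6,15,9,2; δ0: rk 5, SNF 1^5; δ1: rk 7, SNF 1^7; δ2: rk 2, SNF 1^2
Ȟ^0 = (6 − 5) − 0 = 1, so Ȟ^0 ≅ Z
Ȟ^1 = (15 − 7) − 5 = 3, so Ȟ^1 ≅ Z^3
Ȟ^2 = (9 − 2) − 7 = 0, so Ȟ^2 ≅ 0


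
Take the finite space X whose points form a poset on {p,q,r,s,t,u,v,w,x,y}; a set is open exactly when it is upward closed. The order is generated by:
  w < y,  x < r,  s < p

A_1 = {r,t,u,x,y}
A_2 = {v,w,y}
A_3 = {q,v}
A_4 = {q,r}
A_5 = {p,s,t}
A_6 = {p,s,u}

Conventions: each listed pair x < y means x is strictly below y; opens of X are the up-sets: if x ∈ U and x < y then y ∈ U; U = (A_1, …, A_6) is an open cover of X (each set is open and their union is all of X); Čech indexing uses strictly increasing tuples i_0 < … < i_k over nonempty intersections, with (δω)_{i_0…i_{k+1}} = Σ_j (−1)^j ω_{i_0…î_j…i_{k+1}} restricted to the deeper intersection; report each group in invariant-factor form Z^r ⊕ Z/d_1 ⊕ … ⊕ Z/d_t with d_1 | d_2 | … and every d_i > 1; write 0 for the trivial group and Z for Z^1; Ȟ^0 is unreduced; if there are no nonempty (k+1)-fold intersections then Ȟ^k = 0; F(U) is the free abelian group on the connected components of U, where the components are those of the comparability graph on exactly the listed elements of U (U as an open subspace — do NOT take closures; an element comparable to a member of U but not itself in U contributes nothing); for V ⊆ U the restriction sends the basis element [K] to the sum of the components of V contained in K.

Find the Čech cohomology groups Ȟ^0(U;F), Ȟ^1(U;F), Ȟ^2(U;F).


cover nerve:
  A12={y} A14={r} A15={t} A16={u} A23={v} A34={q} A56={p,s}
components per intersection:
  A1: {r,x} {t} {u} {y}
  A2: {v} {w,y}
  A3: {q} {v}
  A4: {q} {r}
  A5: {p,s} {t}
  A6: {p,s} {u}
  A12: {y}
  A14: {r}
  A15: {t}
  A16: {u}
  A23: {v}
  A34: {q}
  A56: {p,s}
C dims 14,7; δ0: rk 7, SNF 1^7
Ȟ^0: (14−7)−0=7 ⇒ Z^7
Ȟ^1: (7−0)−7=0 ⇒ 0
Ȟ^2: (0−0)−0=0 ⇒ 0

Ȟ^0(U;F) ≅ Z^7,  Ȟ^1(U;F) ≅ 0,  Ȟ^2(U;F) ≅ 0


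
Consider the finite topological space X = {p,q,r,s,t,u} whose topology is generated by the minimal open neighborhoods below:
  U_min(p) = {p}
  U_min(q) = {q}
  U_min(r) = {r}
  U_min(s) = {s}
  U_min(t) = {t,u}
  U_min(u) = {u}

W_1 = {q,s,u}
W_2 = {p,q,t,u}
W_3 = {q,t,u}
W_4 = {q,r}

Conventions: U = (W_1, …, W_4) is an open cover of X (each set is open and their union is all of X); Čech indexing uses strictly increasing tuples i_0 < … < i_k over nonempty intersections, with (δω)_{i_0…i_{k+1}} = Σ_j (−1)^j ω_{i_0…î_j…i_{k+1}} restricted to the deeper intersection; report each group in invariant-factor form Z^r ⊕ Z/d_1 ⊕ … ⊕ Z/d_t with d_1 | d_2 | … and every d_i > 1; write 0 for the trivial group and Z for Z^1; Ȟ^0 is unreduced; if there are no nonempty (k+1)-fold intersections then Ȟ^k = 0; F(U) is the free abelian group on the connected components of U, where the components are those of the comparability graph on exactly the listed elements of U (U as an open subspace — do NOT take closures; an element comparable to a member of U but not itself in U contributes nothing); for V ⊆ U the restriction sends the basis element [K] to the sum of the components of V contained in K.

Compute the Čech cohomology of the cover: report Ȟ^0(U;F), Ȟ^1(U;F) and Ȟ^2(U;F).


Ȟ^0 ≅ Z^5; Ȟ^1 ≅ 0; Ȟ^2 ≅ 0

nerve of the cover:
  W12={q,u} W13={q,u} W14={q} W23={q,t,u} W24={q} W34={q}
  W123={q,u} W124={q} W134={q} W234={q}
  W1234={q}
components per intersection:
  W1: {q} {s} {u}
  W2: {p} {q} {t,u}
  W3: {q} {t,u}
  W4: {q} {r}
  W12: {q} {u}
  W13: {q} {u}
  W14: {q}
  W23: {q} {t,u}
  W24: {q}
  W34: {q}
  W123: {q} {u}
  W124: {q}
  W134: {q}
  W234: {q}
  W1234: {q}
C dims 10,9,5,1; δ0: rk 5, SNF 1^5; δ1: rk 4, SNF 1^4; δ2: rk 1, SNF 1^1
Ȟ^0 = (10 − 5) − 0 = 5, so Ȟ^0 ≅ Z^5
Ȟ^1 = (9 − 4) − 5 = 0, so Ȟ^1 ≅ 0
Ȟ^2 = (5 − 1) − 4 = 0, so Ȟ^2 ≅ 0


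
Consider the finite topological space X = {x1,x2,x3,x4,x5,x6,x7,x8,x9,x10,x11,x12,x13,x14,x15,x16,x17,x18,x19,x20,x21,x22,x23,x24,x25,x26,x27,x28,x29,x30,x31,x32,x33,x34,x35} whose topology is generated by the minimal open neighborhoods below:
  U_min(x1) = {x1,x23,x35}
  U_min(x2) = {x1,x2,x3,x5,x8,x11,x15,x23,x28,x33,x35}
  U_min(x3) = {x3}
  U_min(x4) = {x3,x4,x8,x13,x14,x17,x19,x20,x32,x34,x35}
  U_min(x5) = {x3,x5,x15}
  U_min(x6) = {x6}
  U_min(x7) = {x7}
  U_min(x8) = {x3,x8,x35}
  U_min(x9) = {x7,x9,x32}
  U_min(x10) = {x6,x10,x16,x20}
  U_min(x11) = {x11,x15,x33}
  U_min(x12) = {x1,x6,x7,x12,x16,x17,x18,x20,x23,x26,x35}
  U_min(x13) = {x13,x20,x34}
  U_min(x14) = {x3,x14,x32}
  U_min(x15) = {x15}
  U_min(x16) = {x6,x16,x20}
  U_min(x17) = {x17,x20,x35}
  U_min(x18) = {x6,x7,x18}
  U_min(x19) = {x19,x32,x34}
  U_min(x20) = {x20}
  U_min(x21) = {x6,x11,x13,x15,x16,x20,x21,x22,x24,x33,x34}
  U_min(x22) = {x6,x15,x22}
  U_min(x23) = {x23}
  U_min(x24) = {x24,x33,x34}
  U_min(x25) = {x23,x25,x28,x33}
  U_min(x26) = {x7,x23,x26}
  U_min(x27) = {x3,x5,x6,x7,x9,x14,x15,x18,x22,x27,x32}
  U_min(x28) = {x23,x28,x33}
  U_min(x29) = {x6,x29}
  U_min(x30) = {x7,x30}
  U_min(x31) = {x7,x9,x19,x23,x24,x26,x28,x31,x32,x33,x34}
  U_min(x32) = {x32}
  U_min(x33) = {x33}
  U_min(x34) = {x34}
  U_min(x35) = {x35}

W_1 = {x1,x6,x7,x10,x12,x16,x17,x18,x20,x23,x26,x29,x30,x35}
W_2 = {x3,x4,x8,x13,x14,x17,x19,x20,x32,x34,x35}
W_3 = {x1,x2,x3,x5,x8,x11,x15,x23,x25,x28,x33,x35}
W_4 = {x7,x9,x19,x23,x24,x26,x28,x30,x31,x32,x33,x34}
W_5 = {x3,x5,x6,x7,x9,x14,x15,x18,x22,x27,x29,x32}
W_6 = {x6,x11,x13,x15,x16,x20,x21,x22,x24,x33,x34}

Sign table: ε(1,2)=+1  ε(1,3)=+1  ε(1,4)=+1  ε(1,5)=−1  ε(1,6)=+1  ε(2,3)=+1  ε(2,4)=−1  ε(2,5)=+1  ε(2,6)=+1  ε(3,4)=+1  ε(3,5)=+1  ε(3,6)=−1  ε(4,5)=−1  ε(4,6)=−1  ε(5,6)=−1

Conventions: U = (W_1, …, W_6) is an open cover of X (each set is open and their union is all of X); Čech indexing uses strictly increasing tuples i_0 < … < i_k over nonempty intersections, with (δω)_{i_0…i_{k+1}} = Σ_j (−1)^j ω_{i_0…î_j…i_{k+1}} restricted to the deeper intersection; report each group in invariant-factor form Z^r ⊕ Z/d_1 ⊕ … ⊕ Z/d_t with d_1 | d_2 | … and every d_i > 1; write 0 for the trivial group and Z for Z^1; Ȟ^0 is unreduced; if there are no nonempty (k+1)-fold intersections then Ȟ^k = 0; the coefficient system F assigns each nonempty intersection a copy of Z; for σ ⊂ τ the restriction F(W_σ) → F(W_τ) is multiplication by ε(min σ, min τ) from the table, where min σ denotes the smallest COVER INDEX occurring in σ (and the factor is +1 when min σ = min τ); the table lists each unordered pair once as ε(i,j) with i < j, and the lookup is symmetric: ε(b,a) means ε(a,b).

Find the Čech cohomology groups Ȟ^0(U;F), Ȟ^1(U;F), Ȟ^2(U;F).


nonempty intersections:
  W12={x17,x20,x35} W13={x1,x23,x35} W14={x7,x23,x26,x30} W15={x6,x7,x18,x29} W16={x6,x16,x20} W23={x3,x8,x35} W24={x19,x32,x34} W25={x3,x14,x32} W26={x13,x20,x34} W34={x23,x28,x33} W35={x3,x5,x15} W36={x11,x15,x33} W45={x7,x9,x32} W46={x24,x33,x34} W56={x6,x15,x22}
  W123={x35} W126={x20} W134={x23} W145={x7} W156={x6} W235={x3} W245={x32} W246={x34} W346={x33} W356={x15}
C dims 6,15,10; δ0: rk 6, SNF 1^5·2; δ1: rk 9, SNF 1^9
Ȟ^0: (6−6)−0=0 ⇒ 0
Ȟ^1: (15−9)−6=0 plus torsion [2] ⇒ Z/2
Ȟ^2: (10−0)−9=1 ⇒ Z

Ȟ^0(U;F) ≅ 0, Ȟ^1(U;F) ≅ Z/2, Ȟ^2(U;F) ≅ Z


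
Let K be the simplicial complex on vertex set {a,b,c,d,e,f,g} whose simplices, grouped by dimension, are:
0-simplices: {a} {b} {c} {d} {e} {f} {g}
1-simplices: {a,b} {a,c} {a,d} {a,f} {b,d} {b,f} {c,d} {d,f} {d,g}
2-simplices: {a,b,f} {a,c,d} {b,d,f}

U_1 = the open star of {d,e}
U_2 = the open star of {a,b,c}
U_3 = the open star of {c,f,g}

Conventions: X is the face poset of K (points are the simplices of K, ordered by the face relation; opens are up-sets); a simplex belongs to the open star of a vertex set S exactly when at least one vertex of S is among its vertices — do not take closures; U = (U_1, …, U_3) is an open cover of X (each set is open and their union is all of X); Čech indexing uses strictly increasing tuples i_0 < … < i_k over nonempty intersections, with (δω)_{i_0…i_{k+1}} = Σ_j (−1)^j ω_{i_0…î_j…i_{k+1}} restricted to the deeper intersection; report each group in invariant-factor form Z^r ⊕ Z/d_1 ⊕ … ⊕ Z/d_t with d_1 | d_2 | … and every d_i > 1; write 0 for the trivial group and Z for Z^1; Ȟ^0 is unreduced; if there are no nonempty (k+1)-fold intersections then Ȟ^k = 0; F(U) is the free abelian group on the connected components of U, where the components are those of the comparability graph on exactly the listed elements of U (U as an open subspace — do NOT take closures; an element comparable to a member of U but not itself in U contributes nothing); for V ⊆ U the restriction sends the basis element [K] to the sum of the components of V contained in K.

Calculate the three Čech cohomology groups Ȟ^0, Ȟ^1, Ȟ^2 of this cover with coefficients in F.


intersection data:
  U1={{d},{e},{a,d},{b,d},{c,d},{d,f},{d,g},{a,c,d},{b,d,f}} U2={{a},{b},{c},{a,b},{a,c},{a,d},{a,f},{b,d},{b,f},{c,d},{a,b,f},{a,c,d},{b,d,f}} U3={{c},{f},{g},{a,c},{a,f},{b,f},{c,d},{d,f},{d,g},{a,b,f},{a,c,d},{b,d,f}}
  U12={{a,d},{b,d},{c,d},{a,c,d},{b,d,f}} U13={{c,d},{d,f},{d,g},{a,c,d},{b,d,f}} U23={{c},{a,c},{a,f},{b,f},{c,d},{a,b,f},{a,c,d},{b,d,f}}
  U123={{c,d},{a,c,d},{b,d,f}}
components per intersection:
  U1: {{d},{a,d},{b,d},{c,d},{d,f},{d,g},{a,c,d},{b,d,f}} {{e}}
  U2: {{a},{b},{c},{a,b},{a,c},{a,d},{a,f},{b,d},{b,f},{c,d},{a,b,f},{a,c,d},{b,d,f}}
  U3: {{c},{a,c},{c,d},{a,c,d}} {{f},{a,f},{b,f},{d,f},{a,b,f},{b,d,f}} {{g},{d,g}}
  U12: {{a,d},{c,d},{a,c,d}} {{b,d},{b,d,f}}
  U13: {{c,d},{a,c,d}} {{d,f},{b,d,f}} {{d,g}}
  U23: {{c},{a,c},{c,d},{a,c,d}} {{a,f},{b,f},{a,b,f},{b,d,f}}
  U123: {{c,d},{a,c,d}} {{b,d,f}}
C dims 6,7,2; δ0: rk 4, SNF 1^4; δ1: rk 2, SNF 1^2
Ȟ^0 = (6 − 4) − 0 = 2, so Ȟ^0 ≅ Z^2
Ȟ^1 = (7 − 2) − 4 = 1, so Ȟ^1 ≅ Z
Ȟ^2 = (2 − 0) − 2 = 0, so Ȟ^2 ≅ 0

Ȟ^0 = Z^2, Ȟ^1 = Z, Ȟ^2 = 0


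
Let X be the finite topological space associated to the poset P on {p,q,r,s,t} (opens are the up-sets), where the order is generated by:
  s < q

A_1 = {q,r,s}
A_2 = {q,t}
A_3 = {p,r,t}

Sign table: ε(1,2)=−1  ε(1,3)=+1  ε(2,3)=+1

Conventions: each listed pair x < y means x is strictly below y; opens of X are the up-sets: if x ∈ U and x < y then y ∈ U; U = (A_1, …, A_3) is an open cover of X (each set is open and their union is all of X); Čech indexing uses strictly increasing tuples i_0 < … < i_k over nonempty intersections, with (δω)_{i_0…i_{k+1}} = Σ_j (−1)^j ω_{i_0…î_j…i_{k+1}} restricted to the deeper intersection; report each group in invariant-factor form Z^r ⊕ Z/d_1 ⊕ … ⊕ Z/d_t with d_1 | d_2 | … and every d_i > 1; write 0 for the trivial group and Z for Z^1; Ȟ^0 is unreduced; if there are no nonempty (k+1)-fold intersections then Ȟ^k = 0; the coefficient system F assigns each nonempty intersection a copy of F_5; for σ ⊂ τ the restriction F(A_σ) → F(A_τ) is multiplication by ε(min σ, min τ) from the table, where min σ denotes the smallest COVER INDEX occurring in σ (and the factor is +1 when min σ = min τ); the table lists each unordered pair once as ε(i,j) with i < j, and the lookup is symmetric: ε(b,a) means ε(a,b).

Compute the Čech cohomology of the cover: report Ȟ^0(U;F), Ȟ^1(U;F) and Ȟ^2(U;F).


nonempty intersections:
  A12={q} A13={r} A23={t}
C dims 3,3; δ0: rk_F5 3
Ȟ^0: (3−3)−0=0 ⇒ 0
Ȟ^1: (3−0)−3=0 ⇒ 0
Ȟ^2: (0−0)−0=0 ⇒ 0

Ȟ^0(U;F) ≅ 0, Ȟ^1(U;F) ≅ 0, Ȟ^2(U;F) ≅ 0


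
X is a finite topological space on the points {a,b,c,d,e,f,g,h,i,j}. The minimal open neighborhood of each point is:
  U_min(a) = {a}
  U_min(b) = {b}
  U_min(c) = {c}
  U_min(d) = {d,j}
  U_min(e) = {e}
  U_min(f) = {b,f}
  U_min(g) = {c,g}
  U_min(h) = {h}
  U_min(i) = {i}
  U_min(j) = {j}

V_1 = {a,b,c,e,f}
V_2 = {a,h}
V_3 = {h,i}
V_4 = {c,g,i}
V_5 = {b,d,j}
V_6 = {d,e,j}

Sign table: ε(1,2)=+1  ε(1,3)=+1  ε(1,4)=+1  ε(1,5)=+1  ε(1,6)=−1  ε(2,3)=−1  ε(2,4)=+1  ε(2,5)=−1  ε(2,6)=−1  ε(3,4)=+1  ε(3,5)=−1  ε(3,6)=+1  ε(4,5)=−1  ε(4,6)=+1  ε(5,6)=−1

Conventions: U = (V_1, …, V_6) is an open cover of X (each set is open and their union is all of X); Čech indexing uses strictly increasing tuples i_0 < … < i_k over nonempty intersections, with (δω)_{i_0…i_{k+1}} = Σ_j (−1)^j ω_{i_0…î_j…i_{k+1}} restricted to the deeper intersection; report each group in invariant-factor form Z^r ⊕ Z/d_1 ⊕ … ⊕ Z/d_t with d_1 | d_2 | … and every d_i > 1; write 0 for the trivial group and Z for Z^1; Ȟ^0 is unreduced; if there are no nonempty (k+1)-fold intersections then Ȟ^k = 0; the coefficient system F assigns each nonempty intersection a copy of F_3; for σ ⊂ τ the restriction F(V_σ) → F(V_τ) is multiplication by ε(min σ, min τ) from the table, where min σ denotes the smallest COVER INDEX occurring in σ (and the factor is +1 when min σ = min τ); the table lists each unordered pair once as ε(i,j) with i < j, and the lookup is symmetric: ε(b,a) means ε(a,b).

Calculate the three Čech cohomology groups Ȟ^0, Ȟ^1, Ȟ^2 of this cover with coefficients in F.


cover nerve:
  V12={a} V14={c} V15={b} V16={e} V23={h} V34={i} V56={d,j}
C dims 6,7; δ0: rk_F3 6
Ȟ^0: (6−6)−0=0 ⇒ 0
Ȟ^1: (7−0)−6=1 ⇒ Z/3
Ȟ^2: (0−0)−0=0 ⇒ 0

Ȟ^0 = 0,  Ȟ^1 = Z/3,  Ȟ^2 = 0


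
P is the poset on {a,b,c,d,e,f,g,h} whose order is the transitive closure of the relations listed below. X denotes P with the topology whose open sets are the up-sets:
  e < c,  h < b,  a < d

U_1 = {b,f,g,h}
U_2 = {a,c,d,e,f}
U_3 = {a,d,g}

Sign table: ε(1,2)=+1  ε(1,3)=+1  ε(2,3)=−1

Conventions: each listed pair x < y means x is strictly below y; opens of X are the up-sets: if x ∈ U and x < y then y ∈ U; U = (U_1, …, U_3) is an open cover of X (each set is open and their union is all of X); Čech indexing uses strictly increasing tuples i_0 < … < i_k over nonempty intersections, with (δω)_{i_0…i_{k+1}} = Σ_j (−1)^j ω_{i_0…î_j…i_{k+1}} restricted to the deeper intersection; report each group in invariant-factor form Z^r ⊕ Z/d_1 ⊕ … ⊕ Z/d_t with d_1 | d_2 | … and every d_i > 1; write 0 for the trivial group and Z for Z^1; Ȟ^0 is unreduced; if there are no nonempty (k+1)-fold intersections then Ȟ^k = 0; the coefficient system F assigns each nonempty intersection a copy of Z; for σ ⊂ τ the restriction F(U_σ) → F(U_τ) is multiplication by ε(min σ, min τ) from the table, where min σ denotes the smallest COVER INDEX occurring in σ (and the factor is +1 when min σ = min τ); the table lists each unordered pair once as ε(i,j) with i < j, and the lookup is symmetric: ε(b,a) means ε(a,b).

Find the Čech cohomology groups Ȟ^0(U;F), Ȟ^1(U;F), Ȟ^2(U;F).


nerve simplices:
  U12={f} U13={g} U23={a,d}
C dims 3,3; δ0: rk 3, SNF 1^2·2
degree 0: 3−3−0 = 0 → Ȟ^0 ≅ 0
degree 1: 3−0−3 = 0 plus torsion [2] → Ȟ^1 ≅ Z/2
degree 2: 0−0−0 = 0 → Ȟ^2 ≅ 0

Ȟ^0(U;F) ≅ 0,  Ȟ^1(U;F) ≅ Z/2,  Ȟ^2(U;F) ≅ 0


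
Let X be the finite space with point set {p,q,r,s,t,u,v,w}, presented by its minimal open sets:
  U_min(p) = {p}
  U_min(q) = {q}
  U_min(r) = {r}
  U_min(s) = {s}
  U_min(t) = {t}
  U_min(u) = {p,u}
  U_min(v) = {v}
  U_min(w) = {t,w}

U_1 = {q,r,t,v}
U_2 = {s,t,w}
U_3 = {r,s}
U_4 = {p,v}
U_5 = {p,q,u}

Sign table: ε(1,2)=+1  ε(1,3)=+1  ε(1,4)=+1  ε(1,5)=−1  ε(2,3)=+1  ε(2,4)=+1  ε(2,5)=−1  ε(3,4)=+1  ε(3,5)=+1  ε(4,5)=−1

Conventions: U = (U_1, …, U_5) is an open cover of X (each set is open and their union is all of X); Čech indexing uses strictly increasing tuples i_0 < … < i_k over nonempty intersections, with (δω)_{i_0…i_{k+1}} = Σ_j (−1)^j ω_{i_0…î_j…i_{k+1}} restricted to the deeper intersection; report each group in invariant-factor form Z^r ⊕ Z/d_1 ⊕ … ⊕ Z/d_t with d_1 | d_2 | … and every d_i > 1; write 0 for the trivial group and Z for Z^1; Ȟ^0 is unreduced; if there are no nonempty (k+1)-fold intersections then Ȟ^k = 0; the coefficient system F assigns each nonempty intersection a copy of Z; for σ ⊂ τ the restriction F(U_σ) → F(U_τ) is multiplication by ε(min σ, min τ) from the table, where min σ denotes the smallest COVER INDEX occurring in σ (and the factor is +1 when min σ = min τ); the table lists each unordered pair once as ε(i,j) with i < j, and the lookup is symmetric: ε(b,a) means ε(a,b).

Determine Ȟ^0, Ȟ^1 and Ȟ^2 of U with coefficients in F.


nerve simplices:
  U12={t} U13={r} U14={v} U15={q} U23={s} U45={p}
C dims 5,6; δ0: rk 4, SNF 1^4
degree 0: 5−4−0 = 1 → Ȟ^0 ≅ Z
degree 1: 6−0−4 = 2 → Ȟ^1 ≅ Z^2
degree 2: 0−0−0 = 0 → Ȟ^2 ≅ 0

Ȟ^0(U;F) ≅ Z,  Ȟ^1(U;F) ≅ Z^2,  Ȟ^2(U;F) ≅ 0


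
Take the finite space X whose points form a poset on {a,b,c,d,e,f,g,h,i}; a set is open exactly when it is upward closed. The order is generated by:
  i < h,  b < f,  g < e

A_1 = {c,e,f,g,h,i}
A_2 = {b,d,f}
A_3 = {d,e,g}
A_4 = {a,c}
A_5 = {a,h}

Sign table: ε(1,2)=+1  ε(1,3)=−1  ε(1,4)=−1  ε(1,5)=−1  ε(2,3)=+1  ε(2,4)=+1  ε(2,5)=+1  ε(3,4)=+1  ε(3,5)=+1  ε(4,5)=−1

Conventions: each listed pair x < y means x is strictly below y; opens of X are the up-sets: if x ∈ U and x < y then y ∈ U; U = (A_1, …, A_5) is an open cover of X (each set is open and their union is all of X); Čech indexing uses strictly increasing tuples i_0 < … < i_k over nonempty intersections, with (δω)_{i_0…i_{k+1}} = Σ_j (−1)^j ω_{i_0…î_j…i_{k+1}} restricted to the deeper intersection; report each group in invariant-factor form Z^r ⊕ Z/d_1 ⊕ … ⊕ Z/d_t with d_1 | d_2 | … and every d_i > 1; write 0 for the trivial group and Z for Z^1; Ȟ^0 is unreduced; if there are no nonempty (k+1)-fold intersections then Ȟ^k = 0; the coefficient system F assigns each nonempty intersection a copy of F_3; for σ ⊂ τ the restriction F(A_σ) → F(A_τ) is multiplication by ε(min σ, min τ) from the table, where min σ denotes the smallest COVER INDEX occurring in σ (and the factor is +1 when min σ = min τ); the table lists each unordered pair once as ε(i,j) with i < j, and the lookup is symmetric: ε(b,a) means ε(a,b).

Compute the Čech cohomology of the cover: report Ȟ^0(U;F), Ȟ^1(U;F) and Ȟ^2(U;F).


nonempty intersections:
  A12={f} A13={e,g} A14={c} A15={h} A23={d} A45={a}
C dims 5,6; δ0: rk_F3 5
Ȟ^0: (5−5)−0=0 ⇒ 0
Ȟ^1: (6−0)−5=1 ⇒ Z/3
Ȟ^2: (0−0)−0=0 ⇒ 0

Ȟ^0 ≅ 0, Ȟ^1 ≅ Z/3, Ȟ^2 ≅ 0


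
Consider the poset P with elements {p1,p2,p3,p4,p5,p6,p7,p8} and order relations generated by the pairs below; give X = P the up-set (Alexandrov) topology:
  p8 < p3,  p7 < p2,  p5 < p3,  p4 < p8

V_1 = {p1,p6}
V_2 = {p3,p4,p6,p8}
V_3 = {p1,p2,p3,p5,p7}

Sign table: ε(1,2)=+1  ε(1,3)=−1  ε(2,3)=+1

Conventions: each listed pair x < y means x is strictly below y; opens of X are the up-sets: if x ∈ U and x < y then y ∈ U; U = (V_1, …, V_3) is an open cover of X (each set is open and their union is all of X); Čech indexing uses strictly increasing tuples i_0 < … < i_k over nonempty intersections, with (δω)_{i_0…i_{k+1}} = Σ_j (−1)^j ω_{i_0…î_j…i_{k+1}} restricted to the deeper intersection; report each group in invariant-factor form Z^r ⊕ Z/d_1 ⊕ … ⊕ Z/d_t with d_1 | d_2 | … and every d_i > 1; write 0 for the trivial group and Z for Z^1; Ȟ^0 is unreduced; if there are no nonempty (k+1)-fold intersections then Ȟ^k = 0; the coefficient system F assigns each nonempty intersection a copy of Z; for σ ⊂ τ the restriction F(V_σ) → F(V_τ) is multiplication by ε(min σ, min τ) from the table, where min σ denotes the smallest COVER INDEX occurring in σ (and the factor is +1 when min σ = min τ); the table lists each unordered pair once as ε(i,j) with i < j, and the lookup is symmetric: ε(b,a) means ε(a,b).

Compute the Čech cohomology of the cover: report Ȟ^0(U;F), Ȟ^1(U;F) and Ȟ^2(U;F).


Ȟ^0 ≅ 0; Ȟ^1 ≅ Z/2; Ȟ^2 ≅ 0

cover nerve:
  V12={p6} V13={p1} V23={p3}
C dims 3,3; δ0: rk 3, SNF 1^2·2
Ȟ^0: (3−3)−0=0 ⇒ 0
Ȟ^1: (3−0)−3=0 plus torsion [2] ⇒ Z/2
Ȟ^2: (0−0)−0=0 ⇒ 0


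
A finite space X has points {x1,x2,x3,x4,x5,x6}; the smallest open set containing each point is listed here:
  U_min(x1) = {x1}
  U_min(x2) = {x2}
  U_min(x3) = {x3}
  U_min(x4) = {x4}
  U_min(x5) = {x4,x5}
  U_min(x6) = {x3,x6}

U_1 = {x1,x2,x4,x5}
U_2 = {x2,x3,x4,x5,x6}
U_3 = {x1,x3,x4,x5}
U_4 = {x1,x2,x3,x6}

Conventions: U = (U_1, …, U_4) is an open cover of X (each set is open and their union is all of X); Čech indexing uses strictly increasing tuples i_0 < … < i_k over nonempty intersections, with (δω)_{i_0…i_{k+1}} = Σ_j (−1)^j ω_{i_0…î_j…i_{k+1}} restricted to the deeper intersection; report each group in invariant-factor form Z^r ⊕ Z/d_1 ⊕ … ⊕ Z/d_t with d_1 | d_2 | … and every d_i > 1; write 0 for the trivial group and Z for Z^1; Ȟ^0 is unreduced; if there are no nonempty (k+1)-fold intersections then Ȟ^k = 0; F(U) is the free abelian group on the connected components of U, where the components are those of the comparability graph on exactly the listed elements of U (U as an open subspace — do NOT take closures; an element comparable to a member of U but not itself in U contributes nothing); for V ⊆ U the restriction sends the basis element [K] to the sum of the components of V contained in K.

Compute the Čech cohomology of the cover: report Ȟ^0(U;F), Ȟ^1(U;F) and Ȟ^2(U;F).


Ȟ^0(U;F) ≅ Z^4, Ȟ^1(U;F) ≅ 0 and Ȟ^2(U;F) ≅ 0

nonempty intersections:
  U12={x2,x4,x5} U13={x1,x4,x5} U14={x1,x2} U23={x3,x4,x5} U24={x2,x3,x6} U34={x1,x3}
  U123={x4,x5} U124={x2} U134={x1} U234={x3}
components per intersection:
  U1: {x1} {x2} {x4,x5}
  U2: {x2} {x3,x6} {x4,x5}
  U3: {x1} {x3} {x4,x5}
  U4: {x1} {x2} {x3,x6}
  U12: {x2} {x4,x5}
  U13: {x1} {x4,x5}
  U14: {x1} {x2}
  U23: {x3} {x4,x5}
  U24: {x2} {x3,x6}
  U34: {x1} {x3}
  U123: {x4,x5}
  U124: {x2}
  U134: {x1}
  U234: {x3}
C dims 12,12,4; δ0: rk 8, SNF 1^8; δ1: rk 4, SNF 1^4
Ȟ^0: (12−8)−0=4 ⇒ Z^4
Ȟ^1: (12−4)−8=0 ⇒ 0
Ȟ^2: (4−0)−4=0 ⇒ 0


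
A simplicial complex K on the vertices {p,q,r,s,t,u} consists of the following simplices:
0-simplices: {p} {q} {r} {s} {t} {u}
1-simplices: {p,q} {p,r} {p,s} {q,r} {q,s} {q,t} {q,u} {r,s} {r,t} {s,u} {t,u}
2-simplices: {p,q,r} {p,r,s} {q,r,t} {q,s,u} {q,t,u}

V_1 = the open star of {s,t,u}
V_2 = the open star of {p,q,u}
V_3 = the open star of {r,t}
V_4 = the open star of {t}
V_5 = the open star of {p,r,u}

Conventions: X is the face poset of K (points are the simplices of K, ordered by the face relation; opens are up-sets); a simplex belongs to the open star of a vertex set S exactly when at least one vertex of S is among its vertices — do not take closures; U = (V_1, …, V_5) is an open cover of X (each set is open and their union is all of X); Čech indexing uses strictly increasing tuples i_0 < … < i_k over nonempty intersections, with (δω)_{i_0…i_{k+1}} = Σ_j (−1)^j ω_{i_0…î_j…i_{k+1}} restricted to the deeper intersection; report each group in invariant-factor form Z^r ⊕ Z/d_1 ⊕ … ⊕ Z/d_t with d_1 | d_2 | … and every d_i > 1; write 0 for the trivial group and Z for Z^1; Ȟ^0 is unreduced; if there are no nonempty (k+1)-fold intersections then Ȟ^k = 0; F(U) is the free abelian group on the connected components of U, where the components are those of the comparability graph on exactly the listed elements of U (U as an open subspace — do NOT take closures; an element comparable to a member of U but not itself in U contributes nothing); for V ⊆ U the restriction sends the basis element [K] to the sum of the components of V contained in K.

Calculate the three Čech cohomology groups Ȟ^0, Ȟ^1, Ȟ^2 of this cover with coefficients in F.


Ȟ^0(U;F) ≅ Z,  Ȟ^1(U;F) ≅ Z,  Ȟ^2(U;F) ≅ 0

cover nerve:
  V1={{s},{t},{u},{p,s},{q,s},{q,t},{q,u},{r,s},{r,t},{s,u},{t,u},{p,r,s},{q,r,t},{q,s,u},{q,t,u}} V2={{p},{q},{u},{p,q},{p,r},{p,s},{q,r},{q,s},{q,t},{q,u},{s,u},{t,u},{p,q,r},{p,r,s},{q,r,t},{q,s,u},{q,t,u}} V3={{r},{t},{p,r},{q,r},{q,t},{r,s},{r,t},{t,u},{p,q,r},{p,r,s},{q,r,t},{q,t,u}} V4={{t},{q,t},{r,t},{t,u},{q,r,t},{q,t,u}} V5={{p},{r},{u},{p,q},{p,r},{p,s},{q,r},{q,u},{r,s},{r,t},{s,u},{t,u},{p,q,r},{p,r,s},{q,r,t},{q,s,u},{q,t,u}}
  V12={{u},{p,s},{q,s},{q,t},{q,u},{s,u},{t,u},{p,r,s},{q,r,t},{q,s,u},{q,t,u}} V13={{t},{q,t},{r,s},{r,t},{t,u},{p,r,s},{q,r,t},{q,t,u}} V14={{t},{q,t},{r,t},{t,u},{q,r,t},{q,t,u}} V15={{u},{p,s},{q,u},{r,s},{r,t},{s,u},{t,u},{p,r,s},{q,r,t},{q,s,u},{q,t,u}} V23={{p,r},{q,r},{q,t},{t,u},{p,q,r},{p,r,s},{q,r,t},{q,t,u}} V24={{q,t},{t,u},{q,r,t},{q,t,u}} V25={{p},{u},{p,q},{p,r},{p,s},{q,r},{q,u},{s,u},{t,u},{p,q,r},{p,r,s},{q,r,t},{q,s,u},{q,t,u}} V34={{t},{q,t},{r,t},{t,u},{q,r,t},{q,t,u}} V35={{r},{p,r},{q,r},{r,s},{r,t},{t,u},{p,q,r},{p,r,s},{q,r,t},{q,t,u}} V45={{r,t},{t,u},{q,r,t},{q,t,u}}
  V123={{q,t},{t,u},{p,r,s},{q,r,t},{q,t,u}} V124={{q,t},{t,u},{q,r,t},{q,t,u}} V125={{u},{p,s},{q,u},{s,u},{t,u},{p,r,s},{q,r,t},{q,s,u},{q,t,u}} V134={{t},{q,t},{r,t},{t,u},{q,r,t},{q,t,u}} V135={{r,s},{r,t},{t,u},{p,r,s},{q,r,t},{q,t,u}} V145={{r,t},{t,u},{q,r,t},{q,t,u}} V234={{q,t},{t,u},{q,r,t},{q,t,u}} V235={{p,r},{q,r},{t,u},{p,q,r},{p,r,s},{q,r,t},{q,t,u}} V245={{t,u},{q,r,t},{q,t,u}} V345={{r,t},{t,u},{q,r,t},{q,t,u}}
  V1234={{q,t},{t,u},{q,r,t},{q,t,u}} V1235={{t,u},{p,r,s},{q,r,t},{q,t,u}} V1245={{t,u},{q,r,t},{q,t,u}} V1345={{r,t},{t,u},{q,r,t},{q,t,u}} V2345={{t,u},{q,r,t},{q,t,u}}
  V12345={{t,u},{q,r,t},{q,t,u}}
components per intersection:
  V1: {{s},{t},{u},{p,s},{q,s},{q,t},{q,u},{r,s},{r,t},{s,u},{t,u},{p,r,s},{q,r,t},{q,s,u},{q,t,u}}
  V2: {{p},{q},{u},{p,q},{p,r},{p,s},{q,r},{q,s},{q,t},{q,u},{s,u},{t,u},{p,q,r},{p,r,s},{q,r,t},{q,s,u},{q,t,u}}
  V3: {{r},{t},{p,r},{q,r},{q,t},{r,s},{r,t},{t,u},{p,q,r},{p,r,s},{q,r,t},{q,t,u}}
  V4: {{t},{q,t},{r,t},{t,u},{q,r,t},{q,t,u}}
  V5: {{p},{r},{p,q},{p,r},{p,s},{q,r},{r,s},{r,t},{p,q,r},{p,r,s},{q,r,t}} {{u},{q,u},{s,u},{t,u},{q,s,u},{q,t,u}}
  V12: {{u},{q,s},{q,t},{q,u},{s,u},{t,u},{q,r,t},{q,s,u},{q,t,u}} {{p,s},{p,r,s}}
  V13: {{t},{q,t},{r,t},{t,u},{q,r,t},{q,t,u}} {{r,s},{p,r,s}}
  V14: {{t},{q,t},{r,t},{t,u},{q,r,t},{q,t,u}}
  V15: {{u},{q,u},{s,u},{t,u},{q,s,u},{q,t,u}} {{p,s},{r,s},{p,r,s}} {{r,t},{q,r,t}}
  V23: {{p,r},{q,r},{q,t},{t,u},{p,q,r},{p,r,s},{q,r,t},{q,t,u}}
  V24: {{q,t},{t,u},{q,r,t},{q,t,u}}
  V25: {{p},{p,q},{p,r},{p,s},{q,r},{p,q,r},{p,r,s},{q,r,t}} {{u},{q,u},{s,u},{t,u},{q,s,u},{q,t,u}}
  V34: {{t},{q,t},{r,t},{t,u},{q,r,t},{q,t,u}}
  V35: {{r},{p,r},{q,r},{r,s},{r,t},{p,q,r},{p,r,s},{q,r,t}} {{t,u},{q,t,u}}
  V45: {{r,t},{q,r,t}} {{t,u},{q,t,u}}
  V123: {{q,t},{t,u},{q,r,t},{q,t,u}} {{p,r,s}}
  V124: {{q,t},{t,u},{q,r,t},{q,t,u}}
  V125: {{u},{q,u},{s,u},{t,u},{q,s,u},{q,t,u}} {{p,s},{p,r,s}} {{q,r,t}}
  V134: {{t},{q,t},{r,t},{t,u},{q,r,t},{q,t,u}}
  V135: {{r,s},{p,r,s}} {{r,t},{q,r,t}} {{t,u},{q,t,u}}
  V145: {{r,t},{q,r,t}} {{t,u},{q,t,u}}
  V234: {{q,t},{t,u},{q,r,t},{q,t,u}}
  V235: {{p,r},{q,r},{p,q,r},{p,r,s},{q,r,t}} {{t,u},{q,t,u}}
  V245: {{t,u},{q,t,u}} {{q,r,t}}
  V345: {{r,t},{q,r,t}} {{t,u},{q,t,u}}
  V1234: {{q,t},{t,u},{q,r,t},{q,t,u}}
  V1235: {{t,u},{q,t,u}} {{p,r,s}} {{q,r,t}}
  V1245: {{t,u},{q,t,u}} {{q,r,t}}
  V1345: {{r,t},{q,r,t}} {{t,u},{q,t,u}}
  V2345: {{t,u},{q,t,u}} {{q,r,t}}
  V12345: {{t,u},{q,t,u}} {{q,r,t}}
C dims 6,17,19,10; δ0: rk 5, SNF 1^5; δ1: rk 11, SNF 1^11; δ2: rk 8, SNF 1^8
Ȟ^0: (6−5)−0=1 ⇒ Z
Ȟ^1: (17−11)−5=1 ⇒ Z
Ȟ^2: (19−8)−11=0 ⇒ 0


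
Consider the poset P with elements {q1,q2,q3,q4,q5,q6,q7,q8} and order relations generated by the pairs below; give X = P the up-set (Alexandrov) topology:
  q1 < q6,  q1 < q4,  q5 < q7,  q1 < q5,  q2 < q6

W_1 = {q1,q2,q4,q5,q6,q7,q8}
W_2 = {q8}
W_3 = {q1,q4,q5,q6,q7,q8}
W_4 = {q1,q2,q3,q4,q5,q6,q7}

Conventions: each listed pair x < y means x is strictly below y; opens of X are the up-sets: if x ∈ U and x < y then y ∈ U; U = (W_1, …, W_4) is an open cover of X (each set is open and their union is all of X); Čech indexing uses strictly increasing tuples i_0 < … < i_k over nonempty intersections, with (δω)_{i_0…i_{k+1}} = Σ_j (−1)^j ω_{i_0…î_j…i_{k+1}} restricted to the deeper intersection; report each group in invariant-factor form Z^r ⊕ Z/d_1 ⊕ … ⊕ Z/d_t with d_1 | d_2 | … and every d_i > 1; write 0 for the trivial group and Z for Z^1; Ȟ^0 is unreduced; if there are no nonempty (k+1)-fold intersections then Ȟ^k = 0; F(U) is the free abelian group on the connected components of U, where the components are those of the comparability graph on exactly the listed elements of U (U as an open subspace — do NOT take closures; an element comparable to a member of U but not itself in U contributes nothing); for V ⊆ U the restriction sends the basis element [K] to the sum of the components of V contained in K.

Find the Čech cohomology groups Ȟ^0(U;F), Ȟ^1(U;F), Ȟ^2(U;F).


nerve of the cover:
  W12={q8} W13={q1,q4,q5,q6,q7,q8} W14={q1,q2,q4,q5,q6,q7} W23={q8} W34={q1,q4,q5,q6,q7}
  W123={q8} W134={q1,q4,q5,q6,q7}
components per intersection:
  W1: {q1,q2,q4,q5,q6,q7} {q8}
  W2: {q8}
  W3: {q1,q4,q5,q6,q7} {q8}
  W4: {q1,q2,q4,q5,q6,q7} {q3}
  W12: {q8}
  W13: {q1,q4,q5,q6,q7} {q8}
  W14: {q1,q2,q4,q5,q6,q7}
  W23: {q8}
  W34: {q1,q4,q5,q6,q7}
  W123: {q8}
  W134: {q1,q4,q5,q6,q7}
C dims 7,6,2; δ0: rk 4, SNF 1^4; δ1: rk 2, SNF 1^2
Ȟ^0 = (7 − 4) − 0 = 3, so Ȟ^0 ≅ Z^3
Ȟ^1 = (6 − 2) − 4 = 0, so Ȟ^1 ≅ 0
Ȟ^2 = (2 − 0) − 2 = 0, so Ȟ^2 ≅ 0

Ȟ^0 ≅ Z^3, Ȟ^1 ≅ 0, Ȟ^2 ≅ 0
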